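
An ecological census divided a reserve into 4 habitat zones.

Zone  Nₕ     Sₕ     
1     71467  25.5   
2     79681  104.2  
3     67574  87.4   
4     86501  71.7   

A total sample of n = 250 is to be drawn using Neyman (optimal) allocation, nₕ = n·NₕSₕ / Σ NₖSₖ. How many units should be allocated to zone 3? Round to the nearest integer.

66

Σ NₕSₕ = 71467·25.5 + 79681·104.2 + 67574·87.4 + 86501·71.7 = 22233258.
Share for 3: 5905967.6/22233258 = 0.26564.
n_3 = 250 × 0.26564 = 66.409... → 66.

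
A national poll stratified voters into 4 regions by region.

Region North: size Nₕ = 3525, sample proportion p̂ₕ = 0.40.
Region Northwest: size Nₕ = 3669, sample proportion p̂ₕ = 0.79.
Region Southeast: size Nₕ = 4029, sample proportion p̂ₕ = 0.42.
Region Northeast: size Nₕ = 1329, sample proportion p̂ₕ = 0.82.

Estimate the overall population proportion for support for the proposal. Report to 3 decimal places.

Wₕ = Nₕ/N with N = 12552: 0.2808, 0.2923, 0.3210, 0.1059.
p̂_st = 0.2808·0.40 + 0.2923·0.79 + 0.3210·0.42 + 0.1059·0.82 ≈ 0.56489... → 0.565.

0.565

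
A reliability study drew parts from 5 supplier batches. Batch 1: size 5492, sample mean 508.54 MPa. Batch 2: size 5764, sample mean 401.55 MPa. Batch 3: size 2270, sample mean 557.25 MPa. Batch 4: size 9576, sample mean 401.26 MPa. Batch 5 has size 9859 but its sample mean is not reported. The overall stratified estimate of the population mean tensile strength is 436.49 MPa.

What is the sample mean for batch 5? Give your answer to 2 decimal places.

N = 5492 + 5764 + 2270 + 9576 + 9859 = 32961.
Overall total = μ·N = 436.49·32961 = 14387146.89.
Subtract the known strata: 5492·508.54 + 5764·401.55 + 2270·557.25 + 9576·401.26 = 10214859.14.
Remaining total for batch 5: 14387146.89 − 10214859.14 = 4172287.75.
Divide by its size: 4172287.75 / 9859 = 423.1958... → 423.20.

423.20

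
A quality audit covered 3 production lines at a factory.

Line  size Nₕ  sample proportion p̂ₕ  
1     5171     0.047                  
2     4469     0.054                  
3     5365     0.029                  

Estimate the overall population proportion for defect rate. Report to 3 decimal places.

Wₕ = Nₕ/N with N = 15005: 0.3446, 0.2978, 0.3575.
p̂_st = 0.3446·0.047 + 0.2978·0.054 + 0.3575·0.029 ≈ 0.04265... → 0.043.

0.043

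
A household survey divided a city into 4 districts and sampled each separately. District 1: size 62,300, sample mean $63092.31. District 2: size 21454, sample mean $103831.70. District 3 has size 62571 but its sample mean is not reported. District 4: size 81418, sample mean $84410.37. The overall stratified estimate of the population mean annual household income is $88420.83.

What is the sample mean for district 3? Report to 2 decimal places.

N = 62300 + 21454 + 62571 + 81418 = 227743.
Overall total = μ·N = 88420.83·227743 = 20137225086.69.
Subtract the known strata: 62300·63092.31 + 21454·103831.70 + 81418·84410.37 = 13030779709.46.
Remaining total for district 3: 20137225086.69 − 13030779709.46 = 7106445377.23.
Divide by its size: 7106445377.23 / 62571 = 113574.1059... → 113574.11.

113574.11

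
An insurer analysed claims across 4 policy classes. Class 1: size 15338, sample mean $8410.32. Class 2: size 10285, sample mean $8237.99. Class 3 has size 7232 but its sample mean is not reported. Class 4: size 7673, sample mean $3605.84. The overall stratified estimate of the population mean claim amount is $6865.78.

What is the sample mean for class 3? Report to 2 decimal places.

N = 15338 + 10285 + 7232 + 7673 = 40528.
Overall total = μ·N = 6865.78·40528 = 278256331.84.
Subtract the known strata: 15338·8410.32 + 10285·8237.99 + 7673·3605.84 = 241392825.63.
Remaining total for class 3: 278256331.84 − 241392825.63 = 36863506.21.
Divide by its size: 36863506.21 / 7232 = 5097.2769... → 5097.28.

5097.28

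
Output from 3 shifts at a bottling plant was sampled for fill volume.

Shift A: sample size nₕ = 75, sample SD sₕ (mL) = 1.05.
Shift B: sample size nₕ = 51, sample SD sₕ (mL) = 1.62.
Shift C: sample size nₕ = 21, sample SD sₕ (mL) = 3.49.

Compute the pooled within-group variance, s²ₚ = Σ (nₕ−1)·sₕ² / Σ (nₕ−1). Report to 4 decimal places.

Degrees of freedom: 74 + 50 + 20 = 144.
Σ(nₕ−1)sₕ² = 74·1.1025 + 50·2.6244 + 20·12.1801 = 456.407.
s²ₚ = 456.407 / 144 = 3.169493... → 3.1695.

3.1695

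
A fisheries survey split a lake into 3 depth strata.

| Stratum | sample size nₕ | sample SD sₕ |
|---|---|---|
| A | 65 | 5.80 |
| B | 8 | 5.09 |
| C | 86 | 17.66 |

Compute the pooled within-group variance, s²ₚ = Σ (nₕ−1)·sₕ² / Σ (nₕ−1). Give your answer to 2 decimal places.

A: (65−1)·5.80² = 64·33.64 = 2152.96
B: (8−1)·5.09² = 7·25.9081 = 181.3567
C: (86−1)·17.66² = 85·311.8756 = 26509.426
Numerator = 28843.7427; denominator = Σ(nₕ−1) = 156.
s²ₚ = 28843.7427/156 = 184.8958... → 184.90.

184.90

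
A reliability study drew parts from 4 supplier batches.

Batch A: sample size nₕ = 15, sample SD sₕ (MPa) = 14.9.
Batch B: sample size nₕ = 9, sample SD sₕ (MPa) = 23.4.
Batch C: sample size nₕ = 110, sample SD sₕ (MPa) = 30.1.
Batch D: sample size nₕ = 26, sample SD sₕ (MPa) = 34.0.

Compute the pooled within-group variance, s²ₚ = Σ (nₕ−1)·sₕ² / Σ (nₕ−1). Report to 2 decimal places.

A: (15−1)·14.9² = 14·222.01 = 3108.14
B: (9−1)·23.4² = 8·547.56 = 4380.48
C: (110−1)·30.1² = 109·906.01 = 98755.09
D: (26−1)·34.0² = 25·1156 = 28900
Numerator = 135143.71; denominator = Σ(nₕ−1) = 156.
s²ₚ = 135143.71/156 = 866.3058... → 866.31.

866.31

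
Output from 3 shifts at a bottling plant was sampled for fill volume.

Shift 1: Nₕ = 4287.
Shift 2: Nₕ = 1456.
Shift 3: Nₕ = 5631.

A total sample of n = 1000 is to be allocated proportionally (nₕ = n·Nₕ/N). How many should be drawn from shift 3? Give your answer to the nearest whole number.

N = 4287 + 1456 + 5631 = 11374.
n_3 = 1000·5631/11374 = 495.076... → 495.

495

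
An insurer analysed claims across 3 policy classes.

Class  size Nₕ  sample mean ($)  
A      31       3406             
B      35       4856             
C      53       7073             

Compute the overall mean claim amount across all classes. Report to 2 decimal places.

N = 119; weights Wₕ = Nₕ/N = (0.2605, 0.2941, 0.4454).
x̄_st = Σ Wₕ·x̄ₕ = 0.2605·3406 + 0.2941·4856 + 0.4454·7073 ≈ 5465.6723...
→ 5465.67.

5465.67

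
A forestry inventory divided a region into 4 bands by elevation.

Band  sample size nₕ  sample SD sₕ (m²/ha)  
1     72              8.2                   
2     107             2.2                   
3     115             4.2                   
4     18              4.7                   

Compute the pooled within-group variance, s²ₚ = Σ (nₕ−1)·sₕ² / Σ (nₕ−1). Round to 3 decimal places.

1: (72−1)·8.2² = 71·67.24 = 4774.04
2: (107−1)·2.2² = 106·4.84 = 513.04
3: (115−1)·4.2² = 114·17.64 = 2010.96
4: (18−1)·4.7² = 17·22.09 = 375.53
Numerator = 7673.57; denominator = Σ(nₕ−1) = 308.
s²ₚ = 7673.57/308 = 24.91419... → 24.914.

24.914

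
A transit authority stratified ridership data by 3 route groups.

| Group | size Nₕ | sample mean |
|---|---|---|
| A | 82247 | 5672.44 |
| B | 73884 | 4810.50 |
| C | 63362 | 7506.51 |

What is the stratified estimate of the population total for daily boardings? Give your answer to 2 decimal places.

1297587641.30

A: 82247·5672.44 = 466541172.68
B: 73884·4810.50 = 355418982
C: 63362·7506.51 = 475627486.62
τ̂ = Σ Nₕx̄ₕ = 1297587641.30.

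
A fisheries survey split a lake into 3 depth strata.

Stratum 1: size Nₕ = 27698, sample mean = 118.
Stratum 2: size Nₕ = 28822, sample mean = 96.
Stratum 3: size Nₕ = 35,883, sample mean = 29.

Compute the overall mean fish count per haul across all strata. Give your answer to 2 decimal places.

x̄_st = (Σ Nₕx̄ₕ) / (Σ Nₕ) = (27698·118 + 28822·96 + 35883·29) / 92403
= 7075883 / 92403 = 76.5763... → 76.58.

76.58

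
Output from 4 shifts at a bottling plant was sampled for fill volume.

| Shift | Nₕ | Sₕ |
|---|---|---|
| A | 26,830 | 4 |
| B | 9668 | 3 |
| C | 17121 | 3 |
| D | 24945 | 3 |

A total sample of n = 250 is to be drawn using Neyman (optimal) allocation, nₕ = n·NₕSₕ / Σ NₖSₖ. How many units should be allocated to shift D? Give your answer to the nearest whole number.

Σ NₕSₕ = 26830·4 + 9668·3 + 17121·3 + 24945·3 = 262522.
Share for D: 74835/262522 = 0.28506.
n_D = 250 × 0.28506 = 71.265... → 71.

71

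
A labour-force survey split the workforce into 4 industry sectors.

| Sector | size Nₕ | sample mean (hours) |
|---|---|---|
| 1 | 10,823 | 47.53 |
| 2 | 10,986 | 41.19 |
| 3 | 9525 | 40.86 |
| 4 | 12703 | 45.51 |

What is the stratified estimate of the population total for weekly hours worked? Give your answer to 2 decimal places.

Population total = Σ Nₕ·x̄ₕ (each stratum's size times its mean).
10823·47.53 + 10986·41.19 + 9525·40.86 + 12703·45.51 = 514417.19 + 452513.34 + 389191.5 + 578113.53 = 1934235.56.

1934235.56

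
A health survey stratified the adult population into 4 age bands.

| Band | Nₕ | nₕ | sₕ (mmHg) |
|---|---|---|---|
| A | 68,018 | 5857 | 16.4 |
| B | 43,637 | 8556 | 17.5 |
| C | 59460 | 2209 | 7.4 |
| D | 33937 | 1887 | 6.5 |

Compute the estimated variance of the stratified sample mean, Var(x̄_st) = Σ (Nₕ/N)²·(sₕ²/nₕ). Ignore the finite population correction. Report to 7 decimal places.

0.0093716

N = 205052. Term for each stratum: Wₕ²sₕ²/nₕ.
Var(x̄_st) = 0.0050528007 + 0.0016210151 + 0.0020844406 + 0.0006133010 = 0.0093715574 → 0.0093716.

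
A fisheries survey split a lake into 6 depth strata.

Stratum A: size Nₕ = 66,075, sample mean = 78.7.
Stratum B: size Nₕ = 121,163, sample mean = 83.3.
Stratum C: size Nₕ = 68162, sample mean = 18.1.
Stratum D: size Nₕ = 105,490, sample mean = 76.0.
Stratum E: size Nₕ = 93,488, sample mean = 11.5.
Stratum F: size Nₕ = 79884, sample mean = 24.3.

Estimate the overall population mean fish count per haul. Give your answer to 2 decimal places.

51.59

x̄_st = (Σ Nₕx̄ₕ) / (Σ Nₕ) = (66075·78.7 + 121163·83.3 + 68162·18.1 + 105490·76.0 + 93488·11.5 + 79884·24.3) / 534262
= 27560245.8 / 534262 = 51.5856... → 51.59.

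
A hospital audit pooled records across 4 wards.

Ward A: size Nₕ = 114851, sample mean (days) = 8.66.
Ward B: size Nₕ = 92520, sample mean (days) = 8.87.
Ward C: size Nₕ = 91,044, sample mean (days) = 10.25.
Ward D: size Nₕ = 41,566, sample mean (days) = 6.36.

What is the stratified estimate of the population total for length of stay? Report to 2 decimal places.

A: 114851·8.66 = 994609.66
B: 92520·8.87 = 820652.4
C: 91044·10.25 = 933201
D: 41566·6.36 = 264359.76
τ̂ = Σ Nₕx̄ₕ = 3012822.82.

3012822.82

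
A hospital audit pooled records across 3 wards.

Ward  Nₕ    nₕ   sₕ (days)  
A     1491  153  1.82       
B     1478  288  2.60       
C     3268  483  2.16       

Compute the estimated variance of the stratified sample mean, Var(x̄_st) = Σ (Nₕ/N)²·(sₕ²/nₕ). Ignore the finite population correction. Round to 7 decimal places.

0.0052073

N = 6237; Wₕ = Nₕ/N.
ward A: (1491/6237)²·1.82²/153 = 0.0012372434
ward B: (1478/6237)²·2.60²/288 = 0.0013181098
ward C: (3268/6237)²·2.16²/483 = 0.0026519967
Sum = 0.0052073499 → 0.0052073.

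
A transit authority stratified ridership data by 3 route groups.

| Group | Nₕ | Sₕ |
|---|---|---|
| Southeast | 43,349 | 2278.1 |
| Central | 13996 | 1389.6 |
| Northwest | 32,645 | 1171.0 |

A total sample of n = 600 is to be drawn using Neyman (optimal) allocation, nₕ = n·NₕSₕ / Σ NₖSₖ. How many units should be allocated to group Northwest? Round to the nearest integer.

147

Southeast: NₕSₕ = 43349·2278.1 = 98753356.9
Central: NₕSₕ = 13996·1389.6 = 19448841.6
Northwest: NₕSₕ = 32645·1171.0 = 38227295
Σ NₕSₕ = 156429493.5.
n_Northwest = 600·38227295/156429493.5 = 146.624... → 147.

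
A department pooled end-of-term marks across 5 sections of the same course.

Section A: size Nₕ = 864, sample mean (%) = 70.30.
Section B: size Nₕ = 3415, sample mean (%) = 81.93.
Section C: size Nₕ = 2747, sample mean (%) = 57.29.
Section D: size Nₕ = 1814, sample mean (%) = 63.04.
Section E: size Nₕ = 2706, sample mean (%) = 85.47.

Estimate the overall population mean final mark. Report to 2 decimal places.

73.06

x̄_st = (Σ Nₕx̄ₕ) / (Σ Nₕ) = (864·70.30 + 3415·81.93 + 2747·57.29 + 1814·63.04 + 2706·85.47) / 11546
= 843542.16 / 11546 = 73.0593... → 73.06.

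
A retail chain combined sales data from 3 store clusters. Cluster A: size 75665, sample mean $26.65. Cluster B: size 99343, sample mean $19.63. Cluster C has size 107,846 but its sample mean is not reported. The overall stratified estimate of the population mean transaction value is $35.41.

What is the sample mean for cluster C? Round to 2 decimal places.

56.09

N = 75665 + 99343 + 107846 = 282854.
Overall total = μ·N = 35.41·282854 = 10015860.14.
Subtract the known strata: 75665·26.65 + 99343·19.63 = 3966575.34.
Remaining total for cluster C: 10015860.14 − 3966575.34 = 6049284.8.
Divide by its size: 6049284.8 / 107846 = 56.0919... → 56.09.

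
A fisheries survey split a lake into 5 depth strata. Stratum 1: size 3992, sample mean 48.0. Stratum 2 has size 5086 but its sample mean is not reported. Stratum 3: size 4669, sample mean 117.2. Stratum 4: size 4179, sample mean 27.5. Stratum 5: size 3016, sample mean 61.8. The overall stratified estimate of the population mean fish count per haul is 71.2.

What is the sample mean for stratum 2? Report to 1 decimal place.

88.7

N = 3992 + 5086 + 4669 + 4179 + 3016 = 20942.
Overall total = μ·N = 71.2·20942 = 1491070.4.
Subtract the known strata: 3992·48.0 + 4669·117.2 + 4179·27.5 + 3016·61.8 = 1040134.1.
Remaining total for stratum 2: 1491070.4 − 1040134.1 = 450936.3.
Divide by its size: 450936.3 / 5086 = 88.662... → 88.7.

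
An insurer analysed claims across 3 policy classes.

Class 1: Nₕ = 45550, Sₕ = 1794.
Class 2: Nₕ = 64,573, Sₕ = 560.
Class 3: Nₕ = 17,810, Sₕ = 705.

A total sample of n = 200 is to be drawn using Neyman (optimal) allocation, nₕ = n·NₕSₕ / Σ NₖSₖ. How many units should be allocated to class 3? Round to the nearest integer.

Σ NₕSₕ = 45550·1794 + 64573·560 + 17810·705 = 130433630.
Share for 3: 12556050/130433630 = 0.09626.
n_3 = 200 × 0.09626 = 19.253... → 19.

19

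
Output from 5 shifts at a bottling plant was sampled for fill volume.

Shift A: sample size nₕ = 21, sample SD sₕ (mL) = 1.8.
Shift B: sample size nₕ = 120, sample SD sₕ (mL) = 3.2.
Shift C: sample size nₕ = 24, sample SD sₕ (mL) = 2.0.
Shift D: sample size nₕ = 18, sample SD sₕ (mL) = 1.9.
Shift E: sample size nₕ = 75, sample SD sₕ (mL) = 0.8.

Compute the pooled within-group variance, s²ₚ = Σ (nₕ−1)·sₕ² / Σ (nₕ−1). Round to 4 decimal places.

A: (21−1)·1.8² = 20·3.24 = 64.8
B: (120−1)·3.2² = 119·10.24 = 1218.56
C: (24−1)·2.0² = 23·4 = 92
D: (18−1)·1.9² = 17·3.61 = 61.37
E: (75−1)·0.8² = 74·0.64 = 47.36
Numerator = 1484.09; denominator = Σ(nₕ−1) = 253.
s²ₚ = 1484.09/253 = 5.865968... → 5.8660.

5.8660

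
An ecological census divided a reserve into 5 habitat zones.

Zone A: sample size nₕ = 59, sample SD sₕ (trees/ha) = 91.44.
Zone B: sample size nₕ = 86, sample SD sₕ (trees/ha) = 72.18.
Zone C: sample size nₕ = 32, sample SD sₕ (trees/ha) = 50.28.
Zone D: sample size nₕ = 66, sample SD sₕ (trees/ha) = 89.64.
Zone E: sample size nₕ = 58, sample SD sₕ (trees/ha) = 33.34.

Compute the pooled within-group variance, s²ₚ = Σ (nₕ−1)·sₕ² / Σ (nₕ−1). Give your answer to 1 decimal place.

5377.8

Degrees of freedom: 58 + 85 + 31 + 65 + 57 = 296.
Σ(nₕ−1)sₕ² = 58·8361.2736 + 85·5209.9524 + 31·2528.0784 + 65·8035.3296 + 57·1111.5556 = 1591825.3464.
s²ₚ = 1591825.3464 / 296 = 5377.788... → 5377.8.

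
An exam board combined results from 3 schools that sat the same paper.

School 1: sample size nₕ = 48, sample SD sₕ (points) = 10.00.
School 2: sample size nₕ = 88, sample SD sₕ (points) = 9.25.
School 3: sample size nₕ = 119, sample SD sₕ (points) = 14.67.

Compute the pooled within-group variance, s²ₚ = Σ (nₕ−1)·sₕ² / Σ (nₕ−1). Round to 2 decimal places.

1: (48−1)·10.00² = 47·100 = 4700
2: (88−1)·9.25² = 87·85.5625 = 7443.9375
3: (119−1)·14.67² = 118·215.2089 = 25394.6502
Numerator = 37538.5877; denominator = Σ(nₕ−1) = 252.
s²ₚ = 37538.5877/252 = 148.9626... → 148.96.

148.96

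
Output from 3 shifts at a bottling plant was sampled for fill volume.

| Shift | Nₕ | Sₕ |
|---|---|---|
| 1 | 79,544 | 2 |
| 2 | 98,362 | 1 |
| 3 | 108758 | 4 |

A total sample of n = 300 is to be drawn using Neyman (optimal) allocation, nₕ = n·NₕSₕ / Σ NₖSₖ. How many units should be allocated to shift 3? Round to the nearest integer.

1: NₕSₕ = 79544·2 = 159088
2: NₕSₕ = 98362·1 = 98362
3: NₕSₕ = 108758·4 = 435032
Σ NₕSₕ = 692482.
n_3 = 300·435032/692482 = 188.466... → 188.

188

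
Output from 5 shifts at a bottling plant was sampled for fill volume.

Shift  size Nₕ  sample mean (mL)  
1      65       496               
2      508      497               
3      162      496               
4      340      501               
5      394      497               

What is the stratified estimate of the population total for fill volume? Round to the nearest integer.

731226

1: 65·496 = 32240
2: 508·497 = 252476
3: 162·496 = 80352
4: 340·501 = 170340
5: 394·497 = 195818
τ̂ = Σ Nₕx̄ₕ = 731226.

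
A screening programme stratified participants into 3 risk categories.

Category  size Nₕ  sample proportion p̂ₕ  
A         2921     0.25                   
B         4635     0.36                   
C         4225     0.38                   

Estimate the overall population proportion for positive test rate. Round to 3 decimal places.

N = 2921 + 4635 + 4225 = 11781.
Overall proportion = Σ (Nₕ/N)·p̂ₕ.
Σ Nₕp̂ₕ = 730.25 + 1668.6 + 1605.5 = 4004.35.
4004.35 / 11781 = 0.33990... → 0.340.

0.340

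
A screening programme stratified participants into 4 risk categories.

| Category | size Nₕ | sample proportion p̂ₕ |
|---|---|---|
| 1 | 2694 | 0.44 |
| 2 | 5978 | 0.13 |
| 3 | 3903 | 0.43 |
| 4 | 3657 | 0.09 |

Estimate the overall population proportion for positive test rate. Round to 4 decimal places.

N = 2694 + 5978 + 3903 + 3657 = 16232.
Overall proportion = Σ (Nₕ/N)·p̂ₕ.
Σ Nₕp̂ₕ = 1185.36 + 777.14 + 1678.29 + 329.13 = 3969.92.
3969.92 / 16232 = 0.244574... → 0.2446.

0.2446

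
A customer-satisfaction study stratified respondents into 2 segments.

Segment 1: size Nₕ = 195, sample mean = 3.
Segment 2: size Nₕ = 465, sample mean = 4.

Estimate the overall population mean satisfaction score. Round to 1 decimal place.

N = 195 + 465 = 660.
The stratified mean weights each stratum mean by its population share Nₕ/N.
Σ Nₕx̄ₕ = 195·3 + 465·4 = 585 + 1860 = 2445.
Divide by N: 2445 / 660 = 3.705... → 3.7.

3.7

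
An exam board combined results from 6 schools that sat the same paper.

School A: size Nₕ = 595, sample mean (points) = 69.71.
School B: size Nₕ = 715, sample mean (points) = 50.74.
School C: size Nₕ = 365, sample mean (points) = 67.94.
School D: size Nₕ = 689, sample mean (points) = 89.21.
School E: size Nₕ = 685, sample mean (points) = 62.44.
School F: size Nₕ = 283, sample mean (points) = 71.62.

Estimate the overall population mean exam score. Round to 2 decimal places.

68.15

N = 595 + 715 + 365 + 689 + 685 + 283 = 3332.
The stratified mean weights each stratum mean by its population share Nₕ/N.
Σ Nₕx̄ₕ = 595·69.71 + 715·50.74 + 365·67.94 + 689·89.21 + 685·62.44 + 283·71.62 = 41477.45 + 36279.1 + 24798.1 + 61465.69 + 42771.4 + 20268.46 = 227060.2.
Divide by N: 227060.2 / 3332 = 68.1453... → 68.15.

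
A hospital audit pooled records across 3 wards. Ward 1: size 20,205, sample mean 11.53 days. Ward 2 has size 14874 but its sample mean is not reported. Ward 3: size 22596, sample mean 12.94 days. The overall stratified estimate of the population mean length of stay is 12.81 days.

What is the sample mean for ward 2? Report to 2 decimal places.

N = 20205 + 14874 + 22596 = 57675.
Overall total = μ·N = 12.81·57675 = 738816.75.
Subtract the known strata: 20205·11.53 + 22596·12.94 = 525355.89.
Remaining total for ward 2: 738816.75 − 525355.89 = 213460.86.
Divide by its size: 213460.86 / 14874 = 14.3513... → 14.35.

14.35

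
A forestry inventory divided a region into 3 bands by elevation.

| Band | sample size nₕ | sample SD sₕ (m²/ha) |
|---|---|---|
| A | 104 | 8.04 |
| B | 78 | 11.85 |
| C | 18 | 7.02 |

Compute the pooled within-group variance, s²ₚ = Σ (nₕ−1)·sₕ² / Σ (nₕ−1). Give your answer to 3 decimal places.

92.936

A: (104−1)·8.04² = 103·64.6416 = 6658.0848
B: (78−1)·11.85² = 77·140.4225 = 10812.5325
C: (18−1)·7.02² = 17·49.2804 = 837.7668
Numerator = 18308.3841; denominator = Σ(nₕ−1) = 197.
s²ₚ = 18308.3841/197 = 92.93596... → 92.936.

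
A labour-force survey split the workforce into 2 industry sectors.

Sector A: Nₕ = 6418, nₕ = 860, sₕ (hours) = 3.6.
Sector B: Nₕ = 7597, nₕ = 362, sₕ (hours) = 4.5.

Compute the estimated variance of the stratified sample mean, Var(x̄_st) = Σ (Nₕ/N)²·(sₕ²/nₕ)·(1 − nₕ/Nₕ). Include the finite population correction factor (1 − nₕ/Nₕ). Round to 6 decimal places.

0.018390

N = 14015; Wₕ = Nₕ/N.
sector A: (6418/14015)²·3.6²/860·(1 − 860/6418) = 0.002736772
sector B: (7597/14015)²·4.5²/362·(1 − 362/7597) = 0.015653480
Sum = 0.018390252 → 0.018390.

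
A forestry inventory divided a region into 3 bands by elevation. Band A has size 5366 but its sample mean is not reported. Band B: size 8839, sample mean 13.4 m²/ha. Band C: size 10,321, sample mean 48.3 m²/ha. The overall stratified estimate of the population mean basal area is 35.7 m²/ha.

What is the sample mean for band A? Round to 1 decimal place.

Σ Nₕx̄ₕ = N·μ, so 5366·x̄_A = 24526·35.7 − (8839·13.4 + 10321·48.3).
= 875578.2 − 616946.9 = 258631.3.
x̄_A = 258631.3 / 5366 = 48.198... → 48.2.

48.2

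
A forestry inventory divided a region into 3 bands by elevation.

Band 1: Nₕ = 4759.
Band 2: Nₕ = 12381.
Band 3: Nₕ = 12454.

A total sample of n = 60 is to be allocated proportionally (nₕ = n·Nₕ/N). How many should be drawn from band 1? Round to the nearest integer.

N = 4759 + 12381 + 12454 = 29594.
n_1 = 60·4759/29594 = 9.649... → 10.

10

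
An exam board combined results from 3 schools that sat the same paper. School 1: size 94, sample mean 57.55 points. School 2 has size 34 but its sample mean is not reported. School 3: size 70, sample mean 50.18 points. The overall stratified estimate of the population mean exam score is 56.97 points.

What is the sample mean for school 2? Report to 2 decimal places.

69.35

N = 94 + 34 + 70 = 198.
Overall total = μ·N = 56.97·198 = 11280.06.
Subtract the known strata: 94·57.55 + 70·50.18 = 8922.3.
Remaining total for school 2: 11280.06 − 8922.3 = 2357.76.
Divide by its size: 2357.76 / 34 = 69.3459... → 69.35.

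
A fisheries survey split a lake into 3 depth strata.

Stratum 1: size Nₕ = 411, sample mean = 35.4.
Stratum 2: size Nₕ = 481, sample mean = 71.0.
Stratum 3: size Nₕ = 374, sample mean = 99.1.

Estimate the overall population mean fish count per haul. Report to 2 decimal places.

67.74

x̄_st = (Σ Nₕx̄ₕ) / (Σ Nₕ) = (411·35.4 + 481·71.0 + 374·99.1) / 1266
= 85763.8 / 1266 = 67.7439... → 67.74.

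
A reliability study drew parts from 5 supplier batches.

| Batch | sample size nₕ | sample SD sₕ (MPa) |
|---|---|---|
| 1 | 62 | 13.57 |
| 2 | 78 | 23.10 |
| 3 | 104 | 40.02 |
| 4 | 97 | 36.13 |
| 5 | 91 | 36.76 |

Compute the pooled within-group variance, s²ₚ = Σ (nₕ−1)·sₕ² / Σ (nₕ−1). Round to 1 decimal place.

1: (62−1)·13.57² = 61·184.1449 = 11232.8389
2: (78−1)·23.10² = 77·533.61 = 41087.97
3: (104−1)·40.02² = 103·1601.6004 = 164964.8412
4: (97−1)·36.13² = 96·1305.3769 = 125316.1824
5: (91−1)·36.76² = 90·1351.2976 = 121616.784
Numerator = 464218.6165; denominator = Σ(nₕ−1) = 427.
s²ₚ = 464218.6165/427 = 1087.163... → 1087.2.

1087.2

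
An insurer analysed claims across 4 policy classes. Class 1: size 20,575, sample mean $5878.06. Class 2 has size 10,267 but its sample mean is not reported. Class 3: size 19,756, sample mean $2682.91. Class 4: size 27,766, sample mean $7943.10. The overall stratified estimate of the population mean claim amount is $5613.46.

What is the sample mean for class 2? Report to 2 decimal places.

4421.97

N = 20575 + 10267 + 19756 + 27766 = 78364.
Overall total = μ·N = 5613.46·78364 = 439893179.44.
Subtract the known strata: 20575·5878.06 + 19756·2682.91 + 27766·7943.10 = 394492769.06.
Remaining total for class 2: 439893179.44 − 394492769.06 = 45400410.38.
Divide by its size: 45400410.38 / 10267 = 4421.9743... → 4421.97.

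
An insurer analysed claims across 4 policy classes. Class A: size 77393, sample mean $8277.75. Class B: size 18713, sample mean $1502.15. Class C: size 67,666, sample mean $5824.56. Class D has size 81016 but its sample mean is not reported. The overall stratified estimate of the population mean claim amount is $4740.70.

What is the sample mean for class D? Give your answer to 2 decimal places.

1204.60

N = 77393 + 18713 + 67666 + 81016 = 244788.
Overall total = μ·N = 4740.70·244788 = 1160466471.6.
Subtract the known strata: 77393·8277.75 + 18713·1502.15 + 67666·5824.56 = 1062874315.66.
Remaining total for class D: 1160466471.6 − 1062874315.66 = 97592155.94.
Divide by its size: 97592155.94 / 81016 = 1204.6035... → 1204.60.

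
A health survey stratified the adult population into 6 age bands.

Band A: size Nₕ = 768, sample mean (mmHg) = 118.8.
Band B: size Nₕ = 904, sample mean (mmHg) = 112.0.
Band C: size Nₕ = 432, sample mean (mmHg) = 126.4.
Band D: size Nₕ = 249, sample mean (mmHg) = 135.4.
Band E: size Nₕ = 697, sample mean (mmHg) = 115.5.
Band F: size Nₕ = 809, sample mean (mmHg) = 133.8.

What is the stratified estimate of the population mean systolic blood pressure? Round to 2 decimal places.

N = 3859; weights Wₕ = Nₕ/N = (0.1990, 0.2343, 0.1119, 0.0645, 0.1806, 0.2096).
x̄_st = Σ Wₕ·x̄ₕ = 0.1990·118.8 + 0.2343·112.0 + 0.1119·126.4 + 0.0645·135.4 + 0.1806·115.5 + 0.2096·133.8 ≈ 121.6775...
→ 121.68.

121.68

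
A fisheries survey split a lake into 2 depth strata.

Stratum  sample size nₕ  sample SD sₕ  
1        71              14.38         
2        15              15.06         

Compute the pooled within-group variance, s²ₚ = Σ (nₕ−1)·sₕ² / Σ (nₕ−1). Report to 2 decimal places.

Degrees of freedom: 70 + 14 = 84.
Σ(nₕ−1)sₕ² = 70·206.7844 + 14·226.8036 = 17650.1584.
s²ₚ = 17650.1584 / 84 = 210.1209... → 210.12.

210.12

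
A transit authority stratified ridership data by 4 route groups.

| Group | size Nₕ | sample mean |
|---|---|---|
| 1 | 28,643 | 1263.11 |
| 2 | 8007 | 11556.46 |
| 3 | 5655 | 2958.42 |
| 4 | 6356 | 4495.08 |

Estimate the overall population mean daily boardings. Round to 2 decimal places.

N = 48661; weights Wₕ = Nₕ/N = (0.5886, 0.1645, 0.1162, 0.1306).
x̄_st = Σ Wₕ·x̄ₕ = 0.5886·1263.11 + 0.1645·11556.46 + 0.1162·2958.42 + 0.1306·4495.08 ≈ 3576.0142...
→ 3576.01.

3576.01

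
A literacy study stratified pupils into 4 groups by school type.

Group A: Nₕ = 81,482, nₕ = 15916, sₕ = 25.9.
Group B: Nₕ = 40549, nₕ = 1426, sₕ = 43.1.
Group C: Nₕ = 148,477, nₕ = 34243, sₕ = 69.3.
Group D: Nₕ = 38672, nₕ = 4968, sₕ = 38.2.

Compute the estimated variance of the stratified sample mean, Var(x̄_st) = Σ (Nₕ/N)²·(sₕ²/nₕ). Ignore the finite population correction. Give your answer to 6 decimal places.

N = 309180. Term for each stratum: Wₕ²sₕ²/nₕ.
Var(x̄_st) = 0.002927293 + 0.022406423 + 0.032343741 + 0.004595319 = 0.062272775 → 0.062273.

0.062273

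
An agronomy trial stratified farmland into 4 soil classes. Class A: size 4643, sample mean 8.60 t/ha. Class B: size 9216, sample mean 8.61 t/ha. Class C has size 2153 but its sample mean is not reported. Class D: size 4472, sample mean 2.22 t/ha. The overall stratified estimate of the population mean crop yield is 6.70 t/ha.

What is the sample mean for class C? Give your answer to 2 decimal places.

3.73

N = 4643 + 9216 + 2153 + 4472 = 20484.
Overall total = μ·N = 6.70·20484 = 137242.8.
Subtract the known strata: 4643·8.60 + 9216·8.61 + 4472·2.22 = 129207.4.
Remaining total for class C: 137242.8 − 129207.4 = 8035.4.
Divide by its size: 8035.4 / 2153 = 3.7322... → 3.73.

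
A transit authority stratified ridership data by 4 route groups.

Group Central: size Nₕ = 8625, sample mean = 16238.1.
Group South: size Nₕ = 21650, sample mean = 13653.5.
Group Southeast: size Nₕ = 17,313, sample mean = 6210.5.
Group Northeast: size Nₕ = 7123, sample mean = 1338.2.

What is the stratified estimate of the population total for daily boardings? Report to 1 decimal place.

Central: 8625·16238.1 = 140053612.5
South: 21650·13653.5 = 295598275
Southeast: 17313·6210.5 = 107522386.5
Northeast: 7123·1338.2 = 9531998.6
τ̂ = Σ Nₕx̄ₕ = 552706272.6.

552706272.6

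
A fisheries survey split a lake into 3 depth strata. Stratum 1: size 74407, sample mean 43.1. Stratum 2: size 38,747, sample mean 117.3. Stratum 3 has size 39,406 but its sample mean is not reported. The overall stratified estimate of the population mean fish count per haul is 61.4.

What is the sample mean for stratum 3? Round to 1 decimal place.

41.0

Σ Nₕx̄ₕ = N·μ, so 39406·x̄_3 = 152560·61.4 − (74407·43.1 + 38747·117.3).
= 9367184 − 7751964.8 = 1615219.2.
x̄_3 = 1615219.2 / 39406 = 40.989... → 41.0.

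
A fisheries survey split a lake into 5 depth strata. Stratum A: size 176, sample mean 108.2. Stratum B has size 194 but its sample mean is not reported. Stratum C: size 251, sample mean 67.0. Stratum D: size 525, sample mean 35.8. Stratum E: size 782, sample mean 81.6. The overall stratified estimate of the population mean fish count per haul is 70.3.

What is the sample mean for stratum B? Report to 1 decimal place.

88.0

Σ Nₕx̄ₕ = N·μ, so 194·x̄_B = 1928·70.3 − (176·108.2 + 251·67.0 + 525·35.8 + 782·81.6).
= 135538.4 − 118466.4 = 17072.
x̄_B = 17072 / 194 = 88 → 88.0.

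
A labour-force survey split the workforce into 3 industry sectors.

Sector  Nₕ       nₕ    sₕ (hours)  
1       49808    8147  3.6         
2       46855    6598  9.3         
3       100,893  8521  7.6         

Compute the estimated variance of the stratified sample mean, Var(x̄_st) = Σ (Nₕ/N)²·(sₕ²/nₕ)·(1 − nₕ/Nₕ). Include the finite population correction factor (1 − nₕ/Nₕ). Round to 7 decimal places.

N = 197556; Wₕ = Nₕ/N.
sector 1: (49808/197556)²·3.6²/8147·(1 − 8147/49808) = 0.0000845777
sector 2: (46855/197556)²·9.3²/6598·(1 − 6598/46855) = 0.0006335348
sector 3: (100893/197556)²·7.6²/8521·(1 − 8521/100893) = 0.0016186672
Sum = 0.0023367796 → 0.0023368.

0.0023368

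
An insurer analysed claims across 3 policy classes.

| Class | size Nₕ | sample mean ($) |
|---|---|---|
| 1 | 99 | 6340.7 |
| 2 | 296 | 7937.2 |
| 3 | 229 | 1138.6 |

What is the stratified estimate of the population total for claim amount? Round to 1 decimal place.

1: 99·6340.7 = 627729.3
2: 296·7937.2 = 2349411.2
3: 229·1138.6 = 260739.4
τ̂ = Σ Nₕx̄ₕ = 3237879.9.

3237879.9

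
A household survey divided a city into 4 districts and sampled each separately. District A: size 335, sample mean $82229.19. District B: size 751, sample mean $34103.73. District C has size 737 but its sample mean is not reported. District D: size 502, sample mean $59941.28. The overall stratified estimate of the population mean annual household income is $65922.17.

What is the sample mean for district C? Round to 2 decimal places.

95006.57

Σ Nₕx̄ₕ = N·μ, so 737·x̄_C = 2325·65922.17 − (335·82229.19 + 751·34103.73 + 502·59941.28).
= 153269045.25 − 83249202.44 = 70019842.81.
x̄_C = 70019842.81 / 737 = 95006.5710... → 95006.57.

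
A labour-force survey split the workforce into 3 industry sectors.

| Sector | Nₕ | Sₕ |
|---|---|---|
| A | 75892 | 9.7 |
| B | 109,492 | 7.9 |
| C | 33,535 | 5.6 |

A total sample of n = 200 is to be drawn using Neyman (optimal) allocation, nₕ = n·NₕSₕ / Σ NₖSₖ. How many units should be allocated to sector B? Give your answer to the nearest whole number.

A: NₕSₕ = 75892·9.7 = 736152.4
B: NₕSₕ = 109492·7.9 = 864986.8
C: NₕSₕ = 33535·5.6 = 187796
Σ NₕSₕ = 1788935.2.
n_B = 200·864986.8/1788935.2 = 96.704... → 97.

97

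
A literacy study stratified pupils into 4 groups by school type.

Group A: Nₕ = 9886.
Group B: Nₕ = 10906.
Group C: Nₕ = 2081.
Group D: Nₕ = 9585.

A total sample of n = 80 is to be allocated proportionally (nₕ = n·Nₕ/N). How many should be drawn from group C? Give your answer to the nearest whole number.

Share of group C = 2081/32458 = 0.06411.
Allocate 80 × 0.06411 = 5.129... → 5.

5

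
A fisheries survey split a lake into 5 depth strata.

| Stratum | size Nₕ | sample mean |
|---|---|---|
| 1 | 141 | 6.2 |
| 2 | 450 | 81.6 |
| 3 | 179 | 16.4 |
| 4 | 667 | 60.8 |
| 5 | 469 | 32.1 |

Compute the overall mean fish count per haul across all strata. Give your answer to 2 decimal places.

50.44

N = 141 + 450 + 179 + 667 + 469 = 1906.
Weight each subgroup mean by Nₕ/N and sum.
Σ Nₕx̄ₕ = 141·6.2 + 450·81.6 + 179·16.4 + 667·60.8 + 469·32.1 = 874.2 + 36720 + 2935.6 + 40553.6 + 15054.9 = 96138.3.
Divide by N: 96138.3 / 1906 = 50.4398... → 50.44.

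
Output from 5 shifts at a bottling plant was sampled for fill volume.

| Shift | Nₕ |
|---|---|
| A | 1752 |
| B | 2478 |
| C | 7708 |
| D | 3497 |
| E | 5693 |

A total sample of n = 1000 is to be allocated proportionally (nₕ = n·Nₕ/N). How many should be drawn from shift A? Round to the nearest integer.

83

Share of shift A = 1752/21128 = 0.08292.
Allocate 1000 × 0.08292 = 82.923... → 83.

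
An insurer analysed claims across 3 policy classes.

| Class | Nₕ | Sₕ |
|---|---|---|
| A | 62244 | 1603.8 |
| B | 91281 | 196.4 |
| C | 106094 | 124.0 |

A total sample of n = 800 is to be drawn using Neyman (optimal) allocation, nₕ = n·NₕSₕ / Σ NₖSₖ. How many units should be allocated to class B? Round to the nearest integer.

110

A: NₕSₕ = 62244·1603.8 = 99826927.2
B: NₕSₕ = 91281·196.4 = 17927588.4
C: NₕSₕ = 106094·124.0 = 13155656
Σ NₕSₕ = 130910171.6.
n_B = 800·17927588.4/130910171.6 = 109.557... → 110.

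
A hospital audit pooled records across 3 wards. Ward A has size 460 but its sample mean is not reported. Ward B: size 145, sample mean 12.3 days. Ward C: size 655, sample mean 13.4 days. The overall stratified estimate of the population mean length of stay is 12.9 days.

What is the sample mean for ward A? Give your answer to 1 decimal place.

N = 460 + 145 + 655 = 1260.
Overall total = μ·N = 12.9·1260 = 16254.
Subtract the known strata: 145·12.3 + 655·13.4 = 10560.5.
Remaining total for ward A: 16254 − 10560.5 = 5693.5.
Divide by its size: 5693.5 / 460 = 12.377... → 12.4.

12.4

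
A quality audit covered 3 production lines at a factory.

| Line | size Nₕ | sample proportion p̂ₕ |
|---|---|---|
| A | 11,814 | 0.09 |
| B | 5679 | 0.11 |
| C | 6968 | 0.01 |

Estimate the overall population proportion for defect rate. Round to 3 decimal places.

0.072

N = 11814 + 5679 + 6968 = 24461.
Overall proportion = Σ (Nₕ/N)·p̂ₕ.
Σ Nₕp̂ₕ = 1063.26 + 624.69 + 69.68 = 1757.63.
1757.63 / 24461 = 0.07185... → 0.072.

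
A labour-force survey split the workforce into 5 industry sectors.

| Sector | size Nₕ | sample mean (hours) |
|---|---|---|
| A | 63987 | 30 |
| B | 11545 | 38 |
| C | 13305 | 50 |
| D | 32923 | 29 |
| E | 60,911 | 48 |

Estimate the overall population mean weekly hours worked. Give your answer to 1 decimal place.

37.8

N = 63987 + 11545 + 13305 + 32923 + 60911 = 182671.
Weight each subgroup mean by Nₕ/N and sum.
Σ Nₕx̄ₕ = 63987·30 + 11545·38 + 13305·50 + 32923·29 + 60911·48 = 1919610 + 438710 + 665250 + 954767 + 2923728 = 6902065.
Divide by N: 6902065 / 182671 = 37.784... → 37.8.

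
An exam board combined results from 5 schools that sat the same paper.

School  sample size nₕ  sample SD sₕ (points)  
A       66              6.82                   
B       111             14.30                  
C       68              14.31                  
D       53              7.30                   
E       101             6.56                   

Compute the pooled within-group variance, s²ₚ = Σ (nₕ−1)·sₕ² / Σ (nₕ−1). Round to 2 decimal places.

A: (66−1)·6.82² = 65·46.5124 = 3023.306
B: (111−1)·14.30² = 110·204.49 = 22493.9
C: (68−1)·14.31² = 67·204.7761 = 13719.9987
D: (53−1)·7.30² = 52·53.29 = 2771.08
E: (101−1)·6.56² = 100·43.0336 = 4303.36
Numerator = 46311.6447; denominator = Σ(nₕ−1) = 394.
s²ₚ = 46311.6447/394 = 117.5422... → 117.54.

117.54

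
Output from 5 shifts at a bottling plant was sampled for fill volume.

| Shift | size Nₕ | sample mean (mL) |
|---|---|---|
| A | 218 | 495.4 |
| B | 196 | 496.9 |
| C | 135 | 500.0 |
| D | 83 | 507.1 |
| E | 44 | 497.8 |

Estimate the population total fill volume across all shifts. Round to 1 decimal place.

Estimate total by summing Nₕ·x̄ₕ over strata.
218·495.4 + 196·496.9 + 135·500.0 + 83·507.1 + 44·497.8 = 107997.2 + 97392.4 + 67500 + 42089.3 + 21903.2 = 336882.1.

336882.1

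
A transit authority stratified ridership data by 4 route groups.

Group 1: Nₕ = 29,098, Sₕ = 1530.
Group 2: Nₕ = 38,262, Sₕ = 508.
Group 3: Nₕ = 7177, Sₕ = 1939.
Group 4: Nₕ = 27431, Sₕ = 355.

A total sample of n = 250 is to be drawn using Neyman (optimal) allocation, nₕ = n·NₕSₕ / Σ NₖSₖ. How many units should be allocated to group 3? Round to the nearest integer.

1: NₕSₕ = 29098·1530 = 44519940
2: NₕSₕ = 38262·508 = 19437096
3: NₕSₕ = 7177·1939 = 13916203
4: NₕSₕ = 27431·355 = 9738005
Σ NₕSₕ = 87611244.
n_3 = 250·13916203/87611244 = 39.710... → 40.

40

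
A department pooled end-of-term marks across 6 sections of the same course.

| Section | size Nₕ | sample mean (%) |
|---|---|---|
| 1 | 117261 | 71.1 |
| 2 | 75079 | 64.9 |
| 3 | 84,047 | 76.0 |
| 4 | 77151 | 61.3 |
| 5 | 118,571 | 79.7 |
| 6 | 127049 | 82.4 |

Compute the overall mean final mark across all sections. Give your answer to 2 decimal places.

N = 117261 + 75079 + 84047 + 77151 + 118571 + 127049 = 599158.
The stratified mean weights each stratum mean by its population share Nₕ/N.
Σ Nₕx̄ₕ = 117261·71.1 + 75079·64.9 + 84047·76.0 + 77151·61.3 + 118571·79.7 + 127049·82.4 = 8337257.1 + 4872627.1 + 6387572 + 4729356.3 + 9450108.7 + 10468837.6 = 44245758.8.
Divide by N: 44245758.8 / 599158 = 73.8466... → 73.85.

73.85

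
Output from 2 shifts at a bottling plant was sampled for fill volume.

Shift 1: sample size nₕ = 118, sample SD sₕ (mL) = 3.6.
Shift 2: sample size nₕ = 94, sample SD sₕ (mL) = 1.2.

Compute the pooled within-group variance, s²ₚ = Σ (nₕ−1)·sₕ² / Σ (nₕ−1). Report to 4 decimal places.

Degrees of freedom: 117 + 93 = 210.
Σ(nₕ−1)sₕ² = 117·12.96 + 93·1.44 = 1650.24.
s²ₚ = 1650.24 / 210 = 7.858286... → 7.8583.

7.8583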